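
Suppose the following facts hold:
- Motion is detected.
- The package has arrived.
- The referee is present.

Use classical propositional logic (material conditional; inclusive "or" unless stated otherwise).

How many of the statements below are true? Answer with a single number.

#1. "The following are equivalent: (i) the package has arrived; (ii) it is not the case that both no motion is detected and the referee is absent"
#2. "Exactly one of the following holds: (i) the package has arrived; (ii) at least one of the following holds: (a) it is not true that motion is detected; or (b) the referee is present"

Let H = "the package has arrived" (True), D = "motion is detected" (True), P = "the referee is present" (True).

#1: Formalization: H iff (not D nand not P)

not D = not True = False
not P = not True = False
not D nand not P = False nand False = True
H iff (not D nand not P) = True iff True = True
So #1 is true.

#2: Parsed as H xor (not D or P)

not D = not True = False
not D or P = False or True = True
H xor (not D or P) = True xor True = False
So #2 is false.

True statements: 1 (#1).

1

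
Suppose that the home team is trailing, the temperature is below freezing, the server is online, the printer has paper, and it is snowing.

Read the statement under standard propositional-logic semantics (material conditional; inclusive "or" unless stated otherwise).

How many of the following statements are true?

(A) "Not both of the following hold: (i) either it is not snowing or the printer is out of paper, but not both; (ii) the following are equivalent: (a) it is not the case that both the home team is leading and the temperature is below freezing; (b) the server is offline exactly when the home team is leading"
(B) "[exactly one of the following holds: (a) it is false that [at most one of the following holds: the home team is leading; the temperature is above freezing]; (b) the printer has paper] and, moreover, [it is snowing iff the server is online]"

Let K = "it is snowing" (T), V = "the printer has paper" (T), M = "the home team is leading" (F), G = "the temperature is below freezing" (T), Q = "the server is online" (T).

(A): This is (¬K ⊕ ¬V) ↑ ((M ↑ G) ↔ (¬Q ↔ M)).

¬K = ¬T = F
¬V = ¬T = F
¬K ⊕ ¬V = F ⊕ F = F
M ↑ G = F ↑ T = T
¬Q = ¬T = F
¬Q ↔ M = F ↔ F = T
(M ↑ G) ↔ (¬Q ↔ M) = T ↔ T = T
(¬K ⊕ ¬V) ↑ ((M ↑ G) ↔ (¬Q ↔ M)) = F ↑ T = T
So (A) is true.

(B): In symbols: (¬(M ↑ ¬G) ⊕ V) ∧ (K ↔ Q)

¬G = ¬T = F
M ↑ ¬G = F ↑ F = T
¬(M ↑ ¬G) = ¬T = F
¬(M ↑ ¬G) ⊕ V = F ⊕ T = T
K ↔ Q = T ↔ T = T
(¬(M ↑ ¬G) ⊕ V) ∧ (K ↔ Q) = T ∧ T = T
So (B) is true.

2 of the 2 statements are true.

2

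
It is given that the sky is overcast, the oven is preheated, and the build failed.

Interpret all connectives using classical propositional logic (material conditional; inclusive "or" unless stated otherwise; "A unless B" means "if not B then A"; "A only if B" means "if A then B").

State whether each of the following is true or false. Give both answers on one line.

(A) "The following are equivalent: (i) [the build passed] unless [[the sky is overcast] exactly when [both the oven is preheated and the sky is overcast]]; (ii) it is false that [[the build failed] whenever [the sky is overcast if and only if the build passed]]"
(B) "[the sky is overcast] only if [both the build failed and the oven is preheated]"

Let L = "the build passed" (F), R = "the sky is overcast" (T), H = "the oven is preheated" (T).

(A): This is (L ∨ (R ↔ (H ∧ R))) ↔ ¬((R ↔ L) → ¬L).

H ∧ R = T ∧ T = T
R ↔ (H ∧ R) = T ↔ T = T
L ∨ (R ↔ (H ∧ R)) = F ∨ T = T
R ↔ L = T ↔ F = F
¬L = ¬F = T
(R ↔ L) → ¬L = F → T = T
¬((R ↔ L) → ¬L) = ¬T = F
(L ∨ (R ↔ (H ∧ R))) ↔ ¬((R ↔ L) → ¬L) = T ↔ F = F
Hence (A) is false.

(B): This is R → (¬L ∧ H).

¬L = ¬F = T
¬L ∧ H = T ∧ T = T
R → (¬L ∧ H) = T → T = T
Hence (B) is true.

(A) F; (B) T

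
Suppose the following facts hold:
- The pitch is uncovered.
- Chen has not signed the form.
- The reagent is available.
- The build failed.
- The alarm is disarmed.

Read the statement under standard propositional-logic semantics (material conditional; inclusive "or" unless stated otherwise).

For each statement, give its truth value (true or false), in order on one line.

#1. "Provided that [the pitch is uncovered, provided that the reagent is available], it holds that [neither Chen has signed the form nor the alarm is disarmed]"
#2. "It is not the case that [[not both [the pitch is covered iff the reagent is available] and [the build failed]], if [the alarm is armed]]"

Let K = "the reagent is available" (T), Q = "the pitch is covered" (F), N = "Chen has signed the form" (F), U = "the alarm is armed" (F), S = "the build passed" (F).

#1: Formalization: (K -> ~Q) -> (N nor ~U)

~Q = ~F = T
K -> ~Q = T -> T = T
~U = ~F = T
N nor ~U = F nor T = F
(K -> ~Q) -> (N nor ~U) = T -> F = F
Thus #1 is false.

#2: In symbols: ~(U -> ((Q <-> K) nand ~S))

Q <-> K = F <-> T = F
~S = ~F = T
(Q <-> K) nand ~S = F nand T = T
U -> ((Q <-> K) nand ~S) = F -> T = T
~(U -> ((Q <-> K) nand ~S)) = ~T = F
Hence #2 is false.

#1 false, #2 false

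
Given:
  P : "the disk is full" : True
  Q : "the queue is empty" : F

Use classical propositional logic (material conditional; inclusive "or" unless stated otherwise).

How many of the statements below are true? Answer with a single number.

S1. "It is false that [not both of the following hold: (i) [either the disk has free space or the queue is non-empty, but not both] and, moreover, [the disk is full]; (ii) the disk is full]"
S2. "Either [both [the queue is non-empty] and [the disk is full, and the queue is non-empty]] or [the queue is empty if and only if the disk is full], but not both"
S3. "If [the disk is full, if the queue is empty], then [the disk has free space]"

S1: Formalization: ~(((~P xor ~Q) & P) nand P)

~P = ~T = F
~Q = ~F = T
~P xor ~Q = F xor T = T
(~P xor ~Q) & P = T & T = T
((~P xor ~Q) & P) nand P = T nand T = F
~(((~P xor ~Q) & P) nand P) = ~F = T
Hence S1 is true.

S2: Parsed as (~Q & (P & ~Q)) xor (Q <-> P)

~Q = ~F = T
~Q = ~F = T
P & ~Q = T & T = T
~Q & (P & ~Q) = T & T = T
Q <-> P = F <-> T = F
(~Q & (P & ~Q)) xor (Q <-> P) = T xor F = T
Hence S2 is true.

S3: This is (Q -> P) -> ~P.

Q -> P = F -> T = T
~P = ~T = F
(Q -> P) -> ~P = T -> F = F
Thus S3 is false.

True statements: 2 (S1, S2).

2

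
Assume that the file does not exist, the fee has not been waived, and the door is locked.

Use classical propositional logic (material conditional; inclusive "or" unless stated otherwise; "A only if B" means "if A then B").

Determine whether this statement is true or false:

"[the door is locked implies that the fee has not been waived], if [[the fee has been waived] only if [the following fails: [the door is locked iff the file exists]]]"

Let Q = "the fee has been waived" (F), R = "the door is locked" (T), P = "the file exists" (F).
In symbols: (Q → ¬(R ↔ P)) → (R → ¬Q)

R ↔ P = T ↔ F = F
¬(R ↔ P) = ¬F = T
Q → ¬(R ↔ P) = F → T = T
¬Q = ¬F = T
R → ¬Q = T → T = T
(Q → ¬(R ↔ P)) → (R → ¬Q) = T → T = T

true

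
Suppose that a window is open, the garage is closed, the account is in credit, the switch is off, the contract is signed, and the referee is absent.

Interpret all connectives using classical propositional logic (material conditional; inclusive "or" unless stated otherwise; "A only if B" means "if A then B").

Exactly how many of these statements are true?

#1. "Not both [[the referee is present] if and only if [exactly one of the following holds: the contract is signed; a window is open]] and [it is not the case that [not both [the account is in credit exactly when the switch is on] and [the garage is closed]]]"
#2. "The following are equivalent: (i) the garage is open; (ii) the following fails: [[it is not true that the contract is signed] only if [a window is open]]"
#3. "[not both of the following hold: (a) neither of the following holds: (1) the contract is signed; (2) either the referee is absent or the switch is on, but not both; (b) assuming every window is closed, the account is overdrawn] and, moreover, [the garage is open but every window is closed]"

2

Let V = "the referee is present" (F), U = "the contract is signed" (T), P = "a window is open" (T), R = "the account is overdrawn" (F), S = "the switch is on" (F), Q = "the garage is closed" (T).

#1: Parsed as (V <-> (U xor P)) nand ~((~R <-> S) nand Q)

U xor P = T xor T = F
V <-> (U xor P) = F <-> F = T
~R = ~F = T
~R <-> S = T <-> F = F
(~R <-> S) nand Q = F nand T = T
~((~R <-> S) nand Q) = ~T = F
(V <-> (U xor P)) nand ~((~R <-> S) nand Q) = T nand F = T
So #1 is true.

#2: In symbols: ~Q <-> ~(~U -> P)

~Q = ~T = F
~U = ~T = F
~U -> P = F -> T = T
~(~U -> P) = ~T = F
~Q <-> ~(~U -> P) = F <-> F = T
Hence #2 is true.

#3: In symbols: ((U nor (~V xor S)) nand (~P -> R)) & (~Q & ~P)

~V = ~F = T
~V xor S = T xor F = T
U nor (~V xor S) = T nor T = F
~P = ~T = F
~P -> R = F -> F = T
(U nor (~V xor S)) nand (~P -> R) = F nand T = T
~Q = ~T = F
~P = ~T = F
~Q & ~P = F & F = F
((U nor (~V xor S)) nand (~P -> R)) & (~Q & ~P) = T & F = F
Hence #3 is false.

Count: 2.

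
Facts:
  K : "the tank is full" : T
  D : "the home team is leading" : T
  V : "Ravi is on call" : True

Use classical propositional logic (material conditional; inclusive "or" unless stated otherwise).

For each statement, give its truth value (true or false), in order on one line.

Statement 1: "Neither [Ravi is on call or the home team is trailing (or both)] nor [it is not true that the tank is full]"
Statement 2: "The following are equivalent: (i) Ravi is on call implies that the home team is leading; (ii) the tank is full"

Statement 1 False, Statement 2 True

Statement 1: This is (V ∨ ¬D) ↓ ¬K.

¬D = ¬T = F
V ∨ ¬D = T ∨ F = T
¬K = ¬T = F
(V ∨ ¬D) ↓ ¬K = T ↓ F = F
So Statement 1 is false.

Statement 2: Formalization: (V → D) ↔ K

V → D = T → T = T
(V → D) ↔ K = T ↔ T = T
So Statement 2 is true.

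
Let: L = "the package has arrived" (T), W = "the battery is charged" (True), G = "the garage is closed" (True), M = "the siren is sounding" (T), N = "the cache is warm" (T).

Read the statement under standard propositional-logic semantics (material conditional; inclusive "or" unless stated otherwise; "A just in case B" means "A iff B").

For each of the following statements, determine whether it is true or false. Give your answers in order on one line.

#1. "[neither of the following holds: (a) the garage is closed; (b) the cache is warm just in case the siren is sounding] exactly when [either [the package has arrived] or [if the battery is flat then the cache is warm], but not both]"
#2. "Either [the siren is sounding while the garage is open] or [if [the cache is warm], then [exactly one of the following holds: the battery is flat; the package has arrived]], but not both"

#1 True, #2 True

#1: In symbols: (G nor (N <-> M)) <-> (L xor (~W -> N))

N <-> M = T <-> T = T
G nor (N <-> M) = T nor T = F
~W = ~T = F
~W -> N = F -> T = T
L xor (~W -> N) = T xor T = F
(G nor (N <-> M)) <-> (L xor (~W -> N)) = F <-> F = T
Hence #1 is true.

#2: This is (M & ~G) xor (N -> (~W xor L)).

~G = ~T = F
M & ~G = T & F = F
~W = ~T = F
~W xor L = F xor T = T
N -> (~W xor L) = T -> T = T
(M & ~G) xor (N -> (~W xor L)) = F xor T = T
Thus #2 is true.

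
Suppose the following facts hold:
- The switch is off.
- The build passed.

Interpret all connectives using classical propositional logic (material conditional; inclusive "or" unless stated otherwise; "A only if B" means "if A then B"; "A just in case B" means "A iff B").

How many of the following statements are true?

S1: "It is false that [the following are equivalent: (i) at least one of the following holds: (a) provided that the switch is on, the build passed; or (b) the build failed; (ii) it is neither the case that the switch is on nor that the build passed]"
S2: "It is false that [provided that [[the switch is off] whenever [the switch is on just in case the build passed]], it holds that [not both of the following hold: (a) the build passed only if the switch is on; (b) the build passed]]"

1

Let P = "the switch is on" (False), Q = "the build passed" (True).

S1: This is not (((P -> Q) or not Q) iff (P nor Q)).

P -> Q = False -> True = True
not Q = not True = False
(P -> Q) or not Q = True or False = True
P nor Q = False nor True = False
((P -> Q) or not Q) iff (P nor Q) = True iff False = False
not (((P -> Q) or not Q) iff (P nor Q)) = not False = True
Hence S1 is true.

S2: In symbols: not (((P iff Q) -> not P) -> ((Q -> P) nand Q))

P iff Q = False iff True = False
not P = not False = True
(P iff Q) -> not P = False -> True = True
Q -> P = True -> False = False
(Q -> P) nand Q = False nand True = True
((P iff Q) -> not P) -> ((Q -> P) nand Q) = True -> True = True
not (((P iff Q) -> not P) -> ((Q -> P) nand Q)) = not True = False
Hence S2 is false.

True statements: 1 (S1).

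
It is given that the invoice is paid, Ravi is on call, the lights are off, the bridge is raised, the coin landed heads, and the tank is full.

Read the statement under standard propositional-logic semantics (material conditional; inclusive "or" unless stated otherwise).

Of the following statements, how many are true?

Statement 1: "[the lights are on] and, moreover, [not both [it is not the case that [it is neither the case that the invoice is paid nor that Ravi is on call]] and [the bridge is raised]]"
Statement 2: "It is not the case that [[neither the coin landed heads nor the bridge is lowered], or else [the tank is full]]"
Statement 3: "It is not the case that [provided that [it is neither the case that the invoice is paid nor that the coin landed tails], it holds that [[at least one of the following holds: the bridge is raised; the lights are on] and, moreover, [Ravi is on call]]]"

0

Let R = "the lights are on" (False), P = "the invoice is paid" (True), Q = "Ravi is on call" (True), S = "the bridge is raised" (True), U = "the coin landed heads" (True), V = "the tank is full" (True).

Statement 1: In symbols: R and (not (P nor Q) nand S)

P nor Q = True nor True = False
not (P nor Q) = not False = True
not (P nor Q) nand S = True nand True = False
R and (not (P nor Q) nand S) = False and False = False
Hence Statement 1 is false.

Statement 2: In symbols: not ((U nor not S) or V)

not S = not True = False
U nor not S = True nor False = False
(U nor not S) or V = False or True = True
not ((U nor not S) or V) = not True = False
So Statement 2 is false.

Statement 3: This is not ((P nor not U) -> ((S or R) and Q)).

not U = not True = False
P nor not U = True nor False = False
S or R = True or False = True
(S or R) and Q = True and True = True
(P nor not U) -> ((S or R) and Q) = False -> True = True
not ((P nor not U) -> ((S or R) and Q)) = not True = False
Hence Statement 3 is false.

0 of the 3 statements are true (none).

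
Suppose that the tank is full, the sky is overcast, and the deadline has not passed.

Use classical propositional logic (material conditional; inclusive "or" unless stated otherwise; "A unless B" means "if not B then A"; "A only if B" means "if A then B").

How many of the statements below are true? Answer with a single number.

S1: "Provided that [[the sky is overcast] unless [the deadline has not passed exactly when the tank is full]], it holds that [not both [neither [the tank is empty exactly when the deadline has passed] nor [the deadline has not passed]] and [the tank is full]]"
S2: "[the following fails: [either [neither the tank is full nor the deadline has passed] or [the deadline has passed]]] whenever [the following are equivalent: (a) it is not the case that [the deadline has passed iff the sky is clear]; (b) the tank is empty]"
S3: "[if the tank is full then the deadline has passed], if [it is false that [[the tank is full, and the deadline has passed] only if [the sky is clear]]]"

Let D = "the sky is overcast" (True), W = "the deadline has passed" (False), N = "the tank is full" (True).

S1: This is (D or (not W iff N)) -> (((not N iff W) nor not W) nand N).

not W = not False = True
not W iff N = True iff True = True
D or (not W iff N) = True or True = True
not N = not True = False
not N iff W = False iff False = True
not W = not False = True
(not N iff W) nor not W = True nor True = False
((not N iff W) nor not W) nand N = False nand True = True
(D or (not W iff N)) -> (((not N iff W) nor not W) nand N) = True -> True = True
Hence S1 is true.

S2: In symbols: (not (W iff not D) iff not N) -> not ((N nor W) or W)

not D = not True = False
W iff not D = False iff False = True
not (W iff not D) = not True = False
not N = not True = False
not (W iff not D) iff not N = False iff False = True
N nor W = True nor False = False
(N nor W) or W = False or False = False
not ((N nor W) or W) = not False = True
(not (W iff not D) iff not N) -> not ((N nor W) or W) = True -> True = True
Thus S2 is true.

S3: This is not ((N and W) -> not D) -> (N -> W).

N and W = True and False = False
not D = not True = False
(N and W) -> not D = False -> False = True
not ((N and W) -> not D) = not True = False
N -> W = True -> False = False
not ((N and W) -> not D) -> (N -> W) = False -> False = True
Thus S3 is true.

Count: 3.

3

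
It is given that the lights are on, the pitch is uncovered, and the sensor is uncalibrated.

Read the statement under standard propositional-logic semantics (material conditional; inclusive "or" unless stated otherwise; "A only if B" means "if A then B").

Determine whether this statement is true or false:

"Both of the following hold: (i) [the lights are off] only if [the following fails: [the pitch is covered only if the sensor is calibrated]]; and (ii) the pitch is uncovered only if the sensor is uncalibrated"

Let P = "the lights are on" (T), Q = "the pitch is covered" (F), R = "the sensor is calibrated" (F).
In symbols: (¬P → ¬(Q → R)) ∧ (¬Q → ¬R)

¬P = ¬T = F
Q → R = F → F = T
¬(Q → R) = ¬T = F
¬P → ¬(Q → R) = F → F = T
¬Q = ¬F = T
¬R = ¬F = T
¬Q → ¬R = T → T = T
(¬P → ¬(Q → R)) ∧ (¬Q → ¬R) = T ∧ T = T

True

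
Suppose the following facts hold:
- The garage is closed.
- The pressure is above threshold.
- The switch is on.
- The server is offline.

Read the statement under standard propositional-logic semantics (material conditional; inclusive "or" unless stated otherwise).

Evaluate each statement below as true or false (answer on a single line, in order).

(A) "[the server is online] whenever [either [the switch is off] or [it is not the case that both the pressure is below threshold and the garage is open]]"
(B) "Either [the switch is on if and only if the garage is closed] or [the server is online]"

Let M = "the switch is on" (T), K = "the pressure is above threshold" (T), V = "the garage is closed" (T), R = "the server is online" (F).

(A): This is (~M | (~K nand ~V)) -> R.

~M = ~T = F
~K = ~T = F
~V = ~T = F
~K nand ~V = F nand F = T
~M | (~K nand ~V) = F | T = T
(~M | (~K nand ~V)) -> R = T -> F = F
Thus (A) is false.

(B): In symbols: (M <-> V) | R

M <-> V = T <-> T = T
(M <-> V) | R = T | F = T
Thus (B) is true.

(A) False, (B) True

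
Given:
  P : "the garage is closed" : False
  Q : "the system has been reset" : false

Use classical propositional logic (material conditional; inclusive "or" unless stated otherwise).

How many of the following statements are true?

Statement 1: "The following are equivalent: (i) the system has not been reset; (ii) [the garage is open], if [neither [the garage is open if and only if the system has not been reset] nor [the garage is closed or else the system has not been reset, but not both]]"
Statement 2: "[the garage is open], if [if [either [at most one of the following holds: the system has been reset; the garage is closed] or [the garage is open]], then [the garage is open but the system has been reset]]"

Statement 1: Parsed as ~Q <-> (((~P <-> ~Q) nor (P xor ~Q)) -> ~P)

~Q = ~F = T
~P = ~F = T
~Q = ~F = T
~P <-> ~Q = T <-> T = T
~Q = ~F = T
P xor ~Q = F xor T = T
(~P <-> ~Q) nor (P xor ~Q) = T nor T = F
~P = ~F = T
((~P <-> ~Q) nor (P xor ~Q)) -> ~P = F -> T = T
~Q <-> (((~P <-> ~Q) nor (P xor ~Q)) -> ~P) = T <-> T = T
Hence Statement 1 is true.

Statement 2: Parsed as (((Q nand P) | ~P) -> (~P & Q)) -> ~P

Q nand P = F nand F = T
~P = ~F = T
(Q nand P) | ~P = T | T = T
~P = ~F = T
~P & Q = T & F = F
((Q nand P) | ~P) -> (~P & Q) = T -> F = F
~P = ~F = T
(((Q nand P) | ~P) -> (~P & Q)) -> ~P = F -> T = T
Thus Statement 2 is true.

Count: 2.

2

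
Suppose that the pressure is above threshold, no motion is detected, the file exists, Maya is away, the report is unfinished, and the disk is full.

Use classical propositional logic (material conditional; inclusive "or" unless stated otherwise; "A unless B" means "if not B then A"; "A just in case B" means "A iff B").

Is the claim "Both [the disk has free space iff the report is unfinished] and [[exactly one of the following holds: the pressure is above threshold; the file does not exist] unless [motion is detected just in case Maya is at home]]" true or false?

False.

Let V = "the disk is full" (T), U = "the report is finished" (F), P = "the pressure is above threshold" (T), R = "the file exists" (T), Q = "motion is detected" (F), S = "Maya is at home" (F).
This is (~V <-> ~U) & ((P xor ~R) | (Q <-> S)).

~V = ~T = F
~U = ~F = T
~V <-> ~U = F <-> T = F
~R = ~T = F
P xor ~R = T xor F = T
Q <-> S = F <-> F = T
(P xor ~R) | (Q <-> S) = T | T = T
(~V <-> ~U) & ((P xor ~R) | (Q <-> S)) = F & T = F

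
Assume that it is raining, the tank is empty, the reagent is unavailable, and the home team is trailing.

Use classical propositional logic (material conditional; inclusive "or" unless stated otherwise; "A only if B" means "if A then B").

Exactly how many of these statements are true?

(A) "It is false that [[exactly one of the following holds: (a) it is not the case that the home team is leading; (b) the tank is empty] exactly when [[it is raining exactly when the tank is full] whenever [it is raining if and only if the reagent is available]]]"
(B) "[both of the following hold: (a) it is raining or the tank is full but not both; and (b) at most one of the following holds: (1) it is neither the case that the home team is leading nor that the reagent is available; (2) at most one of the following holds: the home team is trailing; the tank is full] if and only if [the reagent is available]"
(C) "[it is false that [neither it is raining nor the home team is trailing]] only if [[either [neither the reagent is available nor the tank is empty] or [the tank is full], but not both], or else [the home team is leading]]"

2

Let U = "the home team is leading" (F), G = "the tank is full" (F), K = "it is raining" (T), S = "the reagent is available" (F).

(A): This is ¬((¬U ⊕ ¬G) ↔ ((K ↔ S) → (K ↔ G))).

¬U = ¬F = T
¬G = ¬F = T
¬U ⊕ ¬G = T ⊕ T = F
K ↔ S = T ↔ F = F
K ↔ G = T ↔ F = F
(K ↔ S) → (K ↔ G) = F → F = T
(¬U ⊕ ¬G) ↔ ((K ↔ S) → (K ↔ G)) = F ↔ T = F
¬((¬U ⊕ ¬G) ↔ ((K ↔ S) → (K ↔ G))) = ¬F = T
Thus (A) is true.

(B): In symbols: ((K ⊕ G) ∧ ((U ↓ S) ↑ (¬U ↑ G))) ↔ S

K ⊕ G = T ⊕ F = T
U ↓ S = F ↓ F = T
¬U = ¬F = T
¬U ↑ G = T ↑ F = T
(U ↓ S) ↑ (¬U ↑ G) = T ↑ T = F
(K ⊕ G) ∧ ((U ↓ S) ↑ (¬U ↑ G)) = T ∧ F = F
((K ⊕ G) ∧ ((U ↓ S) ↑ (¬U ↑ G))) ↔ S = F ↔ F = T
So (B) is true.

(C): This is ¬(K ↓ ¬U) → (((S ↓ ¬G) ⊕ G) ∨ U).

¬U = ¬F = T
K ↓ ¬U = T ↓ T = F
¬(K ↓ ¬U) = ¬F = T
¬G = ¬F = T
S ↓ ¬G = F ↓ T = F
(S ↓ ¬G) ⊕ G = F ⊕ F = F
((S ↓ ¬G) ⊕ G) ∨ U = F ∨ F = F
¬(K ↓ ¬U) → (((S ↓ ¬G) ⊕ G) ∨ U) = T → F = F
Hence (C) is false.

2 of the 3 statements are true ((A), (B)).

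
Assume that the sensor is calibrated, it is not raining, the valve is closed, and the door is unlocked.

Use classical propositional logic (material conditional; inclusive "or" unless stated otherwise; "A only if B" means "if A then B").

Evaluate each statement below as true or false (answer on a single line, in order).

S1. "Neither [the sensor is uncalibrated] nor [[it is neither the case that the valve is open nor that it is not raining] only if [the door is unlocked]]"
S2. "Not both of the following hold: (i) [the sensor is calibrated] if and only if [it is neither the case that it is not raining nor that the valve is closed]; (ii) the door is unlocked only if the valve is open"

S1 F / S2 T

Let M = "the sensor is calibrated" (T), R = "the valve is open" (F), S = "it is raining" (F), K = "the door is locked" (F).

S1: Parsed as ~M nor ((R nor ~S) -> ~K)

~M = ~T = F
~S = ~F = T
R nor ~S = F nor T = F
~K = ~F = T
(R nor ~S) -> ~K = F -> T = T
~M nor ((R nor ~S) -> ~K) = F nor T = F
So S1 is false.

S2: In symbols: (M <-> (~S nor ~R)) nand (~K -> R)

~S = ~F = T
~R = ~F = T
~S nor ~R = T nor T = F
M <-> (~S nor ~R) = T <-> F = F
~K = ~F = T
~K -> R = T -> F = F
(M <-> (~S nor ~R)) nand (~K -> R) = F nand F = T
Thus S2 is true.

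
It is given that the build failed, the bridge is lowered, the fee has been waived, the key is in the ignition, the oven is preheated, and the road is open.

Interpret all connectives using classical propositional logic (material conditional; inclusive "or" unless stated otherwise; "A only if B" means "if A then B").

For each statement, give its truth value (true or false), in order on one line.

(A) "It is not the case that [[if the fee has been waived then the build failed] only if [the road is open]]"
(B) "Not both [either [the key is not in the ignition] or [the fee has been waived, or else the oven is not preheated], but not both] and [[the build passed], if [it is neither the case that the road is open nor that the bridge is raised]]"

Let R = "the fee has been waived" (True), P = "the build passed" (False), V = "the road is closed" (False), S = "the key is in the ignition" (True), U = "the oven is preheated" (True), Q = "the bridge is raised" (False).

(A): In symbols: not ((R -> not P) -> not V)

not P = not False = True
R -> not P = True -> True = True
not V = not False = True
(R -> not P) -> not V = True -> True = True
not ((R -> not P) -> not V) = not True = False
Hence (A) is false.

(B): This is (not S xor (R or not U)) nand ((not V nor Q) -> P).

not S = not True = False
not U = not True = False
R or not U = True or False = True
not S xor (R or not U) = False xor True = True
not V = not False = True
not V nor Q = True nor False = False
(not V nor Q) -> P = False -> False = True
(not S xor (R or not U)) nand ((not V nor Q) -> P) = True nand True = False
So (B) is false.

(A) False; (B) False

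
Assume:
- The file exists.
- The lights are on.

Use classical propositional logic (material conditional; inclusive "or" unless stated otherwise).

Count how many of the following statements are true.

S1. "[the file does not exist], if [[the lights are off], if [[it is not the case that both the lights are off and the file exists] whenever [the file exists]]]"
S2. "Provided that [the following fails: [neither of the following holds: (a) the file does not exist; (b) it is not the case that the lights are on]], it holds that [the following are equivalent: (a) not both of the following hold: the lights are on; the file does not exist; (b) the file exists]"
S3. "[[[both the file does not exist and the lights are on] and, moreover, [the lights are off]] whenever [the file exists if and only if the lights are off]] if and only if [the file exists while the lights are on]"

Let P = "the file exists" (T), Q = "the lights are on" (T).

S1: Formalization: ((P → (¬Q ↑ P)) → ¬Q) → ¬P

¬Q = ¬T = F
¬Q ↑ P = F ↑ T = T
P → (¬Q ↑ P) = T → T = T
¬Q = ¬T = F
(P → (¬Q ↑ P)) → ¬Q = T → F = F
¬P = ¬T = F
((P → (¬Q ↑ P)) → ¬Q) → ¬P = F → F = T
Hence S1 is true.

S2: Formalization: ¬(¬P ↓ ¬Q) → ((Q ↑ ¬P) ↔ P)

¬P = ¬T = F
¬Q = ¬T = F
¬P ↓ ¬Q = F ↓ F = T
¬(¬P ↓ ¬Q) = ¬T = F
¬P = ¬T = F
Q ↑ ¬P = T ↑ F = T
(Q ↑ ¬P) ↔ P = T ↔ T = T
¬(¬P ↓ ¬Q) → ((Q ↑ ¬P) ↔ P) = F → T = T
Hence S2 is true.

S3: Formalization: ((P ↔ ¬Q) → ((¬P ∧ Q) ∧ ¬Q)) ↔ (P ∧ Q)

¬Q = ¬T = F
P ↔ ¬Q = T ↔ F = F
¬P = ¬T = F
¬P ∧ Q = F ∧ T = F
¬Q = ¬T = F
(¬P ∧ Q) ∧ ¬Q = F ∧ F = F
(P ↔ ¬Q) → ((¬P ∧ Q) ∧ ¬Q) = F → F = T
P ∧ Q = T ∧ T = T
((P ↔ ¬Q) → ((¬P ∧ Q) ∧ ¬Q)) ↔ (P ∧ Q) = T ↔ T = T
Thus S3 is true.

3 of the 3 statements are true.

3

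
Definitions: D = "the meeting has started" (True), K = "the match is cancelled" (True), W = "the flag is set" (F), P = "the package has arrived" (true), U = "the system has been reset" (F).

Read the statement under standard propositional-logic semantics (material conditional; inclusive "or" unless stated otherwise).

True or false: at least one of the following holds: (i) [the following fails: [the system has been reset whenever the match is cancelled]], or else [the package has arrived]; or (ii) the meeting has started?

The statement is true.

This is (~(K -> U) | P) | D.

K -> U = T -> F = F
~(K -> U) = ~F = T
~(K -> U) | P = T | T = T
(~(K -> U) | P) | D = T | T = T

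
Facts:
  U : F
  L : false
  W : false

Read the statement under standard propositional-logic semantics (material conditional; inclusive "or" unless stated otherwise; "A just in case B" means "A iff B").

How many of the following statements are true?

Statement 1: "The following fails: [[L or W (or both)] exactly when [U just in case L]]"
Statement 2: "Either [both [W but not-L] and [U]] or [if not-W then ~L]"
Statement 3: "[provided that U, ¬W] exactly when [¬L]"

Statement 1: Formalization: ~((L | W) <-> (U <-> L))

L | W = F | F = F
U <-> L = F <-> F = T
(L | W) <-> (U <-> L) = F <-> T = F
~((L | W) <-> (U <-> L)) = ~F = T
Thus Statement 1 is true.

Statement 2: Formalization: ((W & ~L) & U) | (~W -> ~L)

~L = ~F = T
W & ~L = F & T = F
(W & ~L) & U = F & F = F
~W = ~F = T
~L = ~F = T
~W -> ~L = T -> T = T
((W & ~L) & U) | (~W -> ~L) = F | T = T
So Statement 2 is true.

Statement 3: In symbols: (U -> ~W) <-> ~L

~W = ~F = T
U -> ~W = F -> T = T
~L = ~F = T
(U -> ~W) <-> ~L = T <-> T = T
So Statement 3 is true.

Count: 3.

3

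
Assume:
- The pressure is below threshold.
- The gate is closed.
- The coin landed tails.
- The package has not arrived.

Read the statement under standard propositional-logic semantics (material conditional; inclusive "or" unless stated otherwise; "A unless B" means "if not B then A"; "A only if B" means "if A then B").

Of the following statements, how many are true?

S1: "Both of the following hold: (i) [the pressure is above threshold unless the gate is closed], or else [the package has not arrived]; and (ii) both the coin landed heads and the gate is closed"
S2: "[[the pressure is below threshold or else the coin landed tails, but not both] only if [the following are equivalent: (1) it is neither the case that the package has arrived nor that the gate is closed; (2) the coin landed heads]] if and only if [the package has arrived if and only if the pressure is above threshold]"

1

Let L = "the pressure is above threshold" (F), G = "the gate is open" (F), P = "the package has arrived" (F), N = "the coin landed heads" (F).

S1: Parsed as ((L | ~G) | ~P) & (N & ~G)

~G = ~F = T
L | ~G = F | T = T
~P = ~F = T
(L | ~G) | ~P = T | T = T
~G = ~F = T
N & ~G = F & T = F
((L | ~G) | ~P) & (N & ~G) = T & F = F
Thus S1 is false.

S2: Formalization: ((~L xor ~N) -> ((P nor ~G) <-> N)) <-> (P <-> L)

~L = ~F = T
~N = ~F = T
~L xor ~N = T xor T = F
~G = ~F = T
P nor ~G = F nor T = F
(P nor ~G) <-> N = F <-> F = T
(~L xor ~N) -> ((P nor ~G) <-> N) = F -> T = T
P <-> L = F <-> F = T
((~L xor ~N) -> ((P nor ~G) <-> N)) <-> (P <-> L) = T <-> T = T
Thus S2 is true.

1 of the 2 statements is true (S2).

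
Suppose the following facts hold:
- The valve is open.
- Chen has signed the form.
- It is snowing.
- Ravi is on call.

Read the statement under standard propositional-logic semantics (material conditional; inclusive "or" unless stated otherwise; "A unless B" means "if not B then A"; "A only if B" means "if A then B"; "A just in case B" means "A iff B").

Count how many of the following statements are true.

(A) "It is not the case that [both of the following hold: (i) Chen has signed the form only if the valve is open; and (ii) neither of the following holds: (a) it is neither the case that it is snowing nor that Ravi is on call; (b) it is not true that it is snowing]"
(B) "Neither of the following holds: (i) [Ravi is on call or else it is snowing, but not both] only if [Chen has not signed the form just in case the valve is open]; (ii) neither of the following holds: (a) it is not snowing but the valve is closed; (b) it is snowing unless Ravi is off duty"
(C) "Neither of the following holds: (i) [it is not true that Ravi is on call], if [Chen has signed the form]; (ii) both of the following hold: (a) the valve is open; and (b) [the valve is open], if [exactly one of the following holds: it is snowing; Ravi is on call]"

Let K = "Chen has signed the form" (True), R = "the valve is open" (True), W = "it is snowing" (True), U = "Ravi is on call" (True).

(A): Parsed as not ((K -> R) and ((W nor U) nor not W))

K -> R = True -> True = True
W nor U = True nor True = False
not W = not True = False
(W nor U) nor not W = False nor False = True
(K -> R) and ((W nor U) nor not W) = True and True = True
not ((K -> R) and ((W nor U) nor not W)) = not True = False
Thus (A) is false.

(B): This is ((U xor W) -> (not K iff R)) nor ((not W and not R) nor (W or not U)).

U xor W = True xor True = False
not K = not True = False
not K iff R = False iff True = False
(U xor W) -> (not K iff R) = False -> False = True
not W = not True = False
not R = not True = False
not W and not R = False and False = False
not U = not True = False
W or not U = True or False = True
(not W and not R) nor (W or not U) = False nor True = False
((U xor W) -> (not K iff R)) nor ((not W and not R) nor (W or not U)) = True nor False = False
Hence (B) is false.

(C): Parsed as (K -> not U) nor (R and ((W xor U) -> R))

not U = not True = False
K -> not U = True -> False = False
W xor U = True xor True = False
(W xor U) -> R = False -> True = True
R and ((W xor U) -> R) = True and True = True
(K -> not U) nor (R and ((W xor U) -> R)) = False nor True = False
So (C) is false.

True statements: 0 (none).

0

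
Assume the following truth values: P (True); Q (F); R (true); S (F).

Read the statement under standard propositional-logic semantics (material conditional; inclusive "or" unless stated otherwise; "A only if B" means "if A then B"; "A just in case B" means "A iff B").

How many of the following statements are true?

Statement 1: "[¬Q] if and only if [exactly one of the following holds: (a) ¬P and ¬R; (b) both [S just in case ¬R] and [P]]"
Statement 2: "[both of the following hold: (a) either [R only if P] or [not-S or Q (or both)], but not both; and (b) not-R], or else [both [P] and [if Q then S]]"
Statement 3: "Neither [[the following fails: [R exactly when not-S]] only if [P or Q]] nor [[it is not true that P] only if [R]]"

2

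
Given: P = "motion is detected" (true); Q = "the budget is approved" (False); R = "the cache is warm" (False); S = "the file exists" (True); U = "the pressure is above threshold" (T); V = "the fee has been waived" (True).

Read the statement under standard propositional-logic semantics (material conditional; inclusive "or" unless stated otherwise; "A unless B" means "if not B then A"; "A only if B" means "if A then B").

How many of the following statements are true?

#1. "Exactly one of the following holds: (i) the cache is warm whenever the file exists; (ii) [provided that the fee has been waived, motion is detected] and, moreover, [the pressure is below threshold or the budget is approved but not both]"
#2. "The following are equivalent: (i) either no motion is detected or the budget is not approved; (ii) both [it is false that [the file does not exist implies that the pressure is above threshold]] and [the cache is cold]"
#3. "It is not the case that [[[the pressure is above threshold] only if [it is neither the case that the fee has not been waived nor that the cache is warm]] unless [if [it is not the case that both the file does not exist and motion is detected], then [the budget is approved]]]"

0

#1: This is (S -> R) xor ((V -> P) & (~U xor Q)).

S -> R = T -> F = F
V -> P = T -> T = T
~U = ~T = F
~U xor Q = F xor F = F
(V -> P) & (~U xor Q) = T & F = F
(S -> R) xor ((V -> P) & (~U xor Q)) = F xor F = F
Hence #1 is false.

#2: This is (~P | ~Q) <-> (~(~S -> U) & ~R).

~P = ~T = F
~Q = ~F = T
~P | ~Q = F | T = T
~S = ~T = F
~S -> U = F -> T = T
~(~S -> U) = ~T = F
~R = ~F = T
~(~S -> U) & ~R = F & T = F
(~P | ~Q) <-> (~(~S -> U) & ~R) = T <-> F = F
So #2 is false.

#3: In symbols: ~((U -> (~V nor R)) | ((~S nand P) -> Q))

~V = ~T = F
~V nor R = F nor F = T
U -> (~V nor R) = T -> T = T
~S = ~T = F
~S nand P = F nand T = T
(~S nand P) -> Q = T -> F = F
(U -> (~V nor R)) | ((~S nand P) -> Q) = T | F = T
~((U -> (~V nor R)) | ((~S nand P) -> Q)) = ~T = F
Thus #3 is false.

0 of the 3 statements are true (none).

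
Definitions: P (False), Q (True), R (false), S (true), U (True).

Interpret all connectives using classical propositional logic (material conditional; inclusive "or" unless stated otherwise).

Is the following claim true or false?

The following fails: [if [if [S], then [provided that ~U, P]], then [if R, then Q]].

In symbols: ~((S -> (~U -> P)) -> (R -> Q))

~U = ~T = F
~U -> P = F -> F = T
S -> (~U -> P) = T -> T = T
R -> Q = F -> T = T
(S -> (~U -> P)) -> (R -> Q) = T -> T = T
~((S -> (~U -> P)) -> (R -> Q)) = ~T = F

The statement is false.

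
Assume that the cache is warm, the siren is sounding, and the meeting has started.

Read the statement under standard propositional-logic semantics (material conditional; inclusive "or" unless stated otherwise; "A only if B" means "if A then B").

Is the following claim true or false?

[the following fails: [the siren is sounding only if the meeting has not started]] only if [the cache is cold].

False

Let H = "the siren is sounding" (T), V = "the meeting has started" (T), R = "the cache is warm" (T).
Parsed as ¬(H → ¬V) → ¬R

¬V = ¬T = F
H → ¬V = T → F = F
¬(H → ¬V) = ¬F = T
¬R = ¬T = F
¬(H → ¬V) → ¬R = T → F = F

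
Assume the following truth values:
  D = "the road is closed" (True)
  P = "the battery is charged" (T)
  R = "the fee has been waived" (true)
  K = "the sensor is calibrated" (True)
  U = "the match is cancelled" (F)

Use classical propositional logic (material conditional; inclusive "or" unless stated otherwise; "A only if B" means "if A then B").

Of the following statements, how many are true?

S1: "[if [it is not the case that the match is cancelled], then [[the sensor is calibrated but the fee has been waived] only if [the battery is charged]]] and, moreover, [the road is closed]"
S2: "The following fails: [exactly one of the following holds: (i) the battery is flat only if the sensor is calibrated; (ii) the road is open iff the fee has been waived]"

1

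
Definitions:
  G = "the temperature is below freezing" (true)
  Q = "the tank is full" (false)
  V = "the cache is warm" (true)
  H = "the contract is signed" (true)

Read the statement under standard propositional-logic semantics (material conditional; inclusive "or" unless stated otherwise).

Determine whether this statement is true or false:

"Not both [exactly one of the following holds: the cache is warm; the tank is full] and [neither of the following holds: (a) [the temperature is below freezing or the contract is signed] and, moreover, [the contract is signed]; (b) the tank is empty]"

Values: V=True, Q=False, G=True, H=True.
Parsed as (V xor Q) nand (((G or H) and H) nor not Q)

V xor Q = True xor False = True
G or H = True or True = True
(G or H) and H = True and True = True
not Q = not False = True
((G or H) and H) nor not Q = True nor True = False
(V xor Q) nand (((G or H) and H) nor not Q) = True nand False = True

True.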